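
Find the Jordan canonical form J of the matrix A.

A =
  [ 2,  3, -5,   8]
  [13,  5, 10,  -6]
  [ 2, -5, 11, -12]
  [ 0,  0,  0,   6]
J_3(6) ⊕ J_1(6)

The characteristic polynomial is
  det(x·I − A) = x^4 - 24*x^3 + 216*x^2 - 864*x + 1296 = (x - 6)^4

Eigenvalues and multiplicities (the geometric multiplicity of λ is n − rank(A − λI), which equals the number of Jordan blocks for λ):
  λ = 6: algebraic multiplicity = 4, geometric multiplicity = 2

Determining the block sizes for each eigenvalue:
  λ = 6: with am = 4 and gm = 2, the partition is not yet determined (e.g. several partitions of 4 into 2 parts exist). Let N = A − (6)·I. Computing rank(N^1) = 2, rank(N^2) = 1, rank(N^3) = 0; the number of blocks of size ≥ j is rank(N^{j−1}) − rank(N^j), giving [2, 1, 1]. So we have 1 block(s) of size 3, 1 block(s) of size 1 → block sizes [3, 1]

Assembling the blocks gives a Jordan form
J =
  [6, 1, 0, 0]
  [0, 6, 1, 0]
  [0, 0, 6, 0]
  [0, 0, 0, 6]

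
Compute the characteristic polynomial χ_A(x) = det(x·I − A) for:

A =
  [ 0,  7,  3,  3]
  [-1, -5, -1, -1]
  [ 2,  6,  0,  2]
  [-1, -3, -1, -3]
x^4 + 8*x^3 + 24*x^2 + 32*x + 16

Expanding det(x·I − A) (e.g. by cofactor expansion or by noting that A is similar to its Jordan form J, which has the same characteristic polynomial as A) gives
  χ_A(x) = x^4 + 8*x^3 + 24*x^2 + 32*x + 16
which factors as (x + 2)^4. The eigenvalues (with algebraic multiplicities) are λ = -2 with multiplicity 4.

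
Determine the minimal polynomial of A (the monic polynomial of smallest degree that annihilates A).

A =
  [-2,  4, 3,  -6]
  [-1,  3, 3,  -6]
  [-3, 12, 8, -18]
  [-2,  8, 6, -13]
x^2 + 2*x + 1

The characteristic polynomial is χ_A(x) = (x + 1)^4, so the eigenvalues are known. The minimal polynomial is
  m_A(x) = Π_λ (x − λ)^{k_λ}
where k_λ is the size of the *largest* Jordan block for λ (equivalently, the smallest k with (A − λI)^k v = 0 for every generalised eigenvector v of λ).

  λ = -1: largest Jordan block has size 2, contributing (x + 1)^2

So m_A(x) = (x + 1)^2 = x^2 + 2*x + 1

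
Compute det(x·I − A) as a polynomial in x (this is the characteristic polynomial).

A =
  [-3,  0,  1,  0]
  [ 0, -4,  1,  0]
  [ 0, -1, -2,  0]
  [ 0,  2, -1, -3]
x^4 + 12*x^3 + 54*x^2 + 108*x + 81

Expanding det(x·I − A) (e.g. by cofactor expansion or by noting that A is similar to its Jordan form J, which has the same characteristic polynomial as A) gives
  χ_A(x) = x^4 + 12*x^3 + 54*x^2 + 108*x + 81
which factors as (x + 3)^4. The eigenvalues (with algebraic multiplicities) are λ = -3 with multiplicity 4.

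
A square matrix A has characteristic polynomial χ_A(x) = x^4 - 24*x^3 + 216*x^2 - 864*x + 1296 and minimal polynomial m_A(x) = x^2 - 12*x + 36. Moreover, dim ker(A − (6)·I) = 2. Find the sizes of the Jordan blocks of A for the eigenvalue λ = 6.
Block sizes for λ = 6: [2, 2]

Step 1 — from the characteristic polynomial, algebraic multiplicity of λ = 6 is 4. From dim ker(A − (6)·I) = 2, there are exactly 2 Jordan blocks for λ = 6.
Step 2 — from the minimal polynomial, the factor (x − 6)^2 tells us the largest block for λ = 6 has size 2.
Step 3 — with total size 4, 2 blocks, and largest block 2, the block sizes (in nonincreasing order) are [2, 2].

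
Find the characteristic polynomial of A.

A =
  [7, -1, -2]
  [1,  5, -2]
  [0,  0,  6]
x^3 - 18*x^2 + 108*x - 216

Expanding det(x·I − A) (e.g. by cofactor expansion or by noting that A is similar to its Jordan form J, which has the same characteristic polynomial as A) gives
  χ_A(x) = x^3 - 18*x^2 + 108*x - 216
which factors as (x - 6)^3. The eigenvalues (with algebraic multiplicities) are λ = 6 with multiplicity 3.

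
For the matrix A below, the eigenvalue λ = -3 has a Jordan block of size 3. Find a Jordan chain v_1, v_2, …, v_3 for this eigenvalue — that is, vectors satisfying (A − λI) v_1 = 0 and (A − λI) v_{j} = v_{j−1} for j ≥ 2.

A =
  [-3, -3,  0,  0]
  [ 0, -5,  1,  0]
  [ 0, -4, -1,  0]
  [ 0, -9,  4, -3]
A Jordan chain for λ = -3 of length 3:
v_1 = (6, 0, 0, 2)ᵀ
v_2 = (-3, -2, -4, -9)ᵀ
v_3 = (0, 1, 0, 0)ᵀ

Let N = A − (-3)·I. We want v_3 with N^3 v_3 = 0 but N^2 v_3 ≠ 0; then v_{j-1} := N · v_j for j = 3, …, 2.

Pick v_3 = (0, 1, 0, 0)ᵀ.
Then v_2 = N · v_3 = (-3, -2, -4, -9)ᵀ.
Then v_1 = N · v_2 = (6, 0, 0, 2)ᵀ.

Sanity check: (A − (-3)·I) v_1 = (0, 0, 0, 0)ᵀ = 0. ✓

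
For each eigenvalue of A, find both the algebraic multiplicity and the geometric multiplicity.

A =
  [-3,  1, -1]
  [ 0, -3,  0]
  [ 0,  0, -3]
λ = -3: alg = 3, geom = 2

Step 1 — factor the characteristic polynomial to read off the algebraic multiplicities:
  χ_A(x) = (x + 3)^3

Step 2 — compute geometric multiplicities via the rank-nullity identity g(λ) = n − rank(A − λI):
  rank(A − (-3)·I) = 1, so dim ker(A − (-3)·I) = n − 1 = 2

Summary:
  λ = -3: algebraic multiplicity = 3, geometric multiplicity = 2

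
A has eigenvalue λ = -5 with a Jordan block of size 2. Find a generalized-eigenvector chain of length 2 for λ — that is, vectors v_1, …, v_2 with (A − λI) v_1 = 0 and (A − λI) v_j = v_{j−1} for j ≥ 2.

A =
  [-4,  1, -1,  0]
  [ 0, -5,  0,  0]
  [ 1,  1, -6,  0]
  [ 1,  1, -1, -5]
A Jordan chain for λ = -5 of length 2:
v_1 = (1, 0, 1, 1)ᵀ
v_2 = (1, 0, 0, 0)ᵀ

Let N = A − (-5)·I. We want v_2 with N^2 v_2 = 0 but N^1 v_2 ≠ 0; then v_{j-1} := N · v_j for j = 2, …, 2.

Pick v_2 = (1, 0, 0, 0)ᵀ.
Then v_1 = N · v_2 = (1, 0, 1, 1)ᵀ.

Sanity check: (A − (-5)·I) v_1 = (0, 0, 0, 0)ᵀ = 0. ✓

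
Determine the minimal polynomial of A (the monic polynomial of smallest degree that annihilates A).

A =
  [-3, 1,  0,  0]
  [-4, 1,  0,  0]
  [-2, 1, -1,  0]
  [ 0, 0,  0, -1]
x^2 + 2*x + 1

The characteristic polynomial is χ_A(x) = (x + 1)^4, so the eigenvalues are known. The minimal polynomial is
  m_A(x) = Π_λ (x − λ)^{k_λ}
where k_λ is the size of the *largest* Jordan block for λ (equivalently, the smallest k with (A − λI)^k v = 0 for every generalised eigenvector v of λ).

  λ = -1: largest Jordan block has size 2, contributing (x + 1)^2

So m_A(x) = (x + 1)^2 = x^2 + 2*x + 1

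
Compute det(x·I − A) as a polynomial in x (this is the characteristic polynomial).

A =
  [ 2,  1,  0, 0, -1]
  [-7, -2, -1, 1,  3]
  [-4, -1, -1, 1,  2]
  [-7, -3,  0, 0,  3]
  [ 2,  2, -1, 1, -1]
x^5 + 2*x^4 + x^3

Expanding det(x·I − A) (e.g. by cofactor expansion or by noting that A is similar to its Jordan form J, which has the same characteristic polynomial as A) gives
  χ_A(x) = x^5 + 2*x^4 + x^3
which factors as x^3*(x + 1)^2. The eigenvalues (with algebraic multiplicities) are λ = -1 with multiplicity 2, λ = 0 with multiplicity 3.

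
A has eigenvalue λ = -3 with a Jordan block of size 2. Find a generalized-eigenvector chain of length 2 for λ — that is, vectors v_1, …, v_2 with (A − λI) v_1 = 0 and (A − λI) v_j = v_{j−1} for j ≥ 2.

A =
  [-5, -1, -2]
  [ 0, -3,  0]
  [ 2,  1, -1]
A Jordan chain for λ = -3 of length 2:
v_1 = (-2, 0, 2)ᵀ
v_2 = (1, 0, 0)ᵀ

Let N = A − (-3)·I. We want v_2 with N^2 v_2 = 0 but N^1 v_2 ≠ 0; then v_{j-1} := N · v_j for j = 2, …, 2.

Pick v_2 = (1, 0, 0)ᵀ.
Then v_1 = N · v_2 = (-2, 0, 2)ᵀ.

Sanity check: (A − (-3)·I) v_1 = (0, 0, 0)ᵀ = 0. ✓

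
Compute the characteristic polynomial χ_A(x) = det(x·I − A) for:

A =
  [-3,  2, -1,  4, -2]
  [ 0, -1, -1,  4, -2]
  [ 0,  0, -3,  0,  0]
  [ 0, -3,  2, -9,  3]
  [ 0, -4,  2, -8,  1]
x^5 + 15*x^4 + 90*x^3 + 270*x^2 + 405*x + 243

Expanding det(x·I − A) (e.g. by cofactor expansion or by noting that A is similar to its Jordan form J, which has the same characteristic polynomial as A) gives
  χ_A(x) = x^5 + 15*x^4 + 90*x^3 + 270*x^2 + 405*x + 243
which factors as (x + 3)^5. The eigenvalues (with algebraic multiplicities) are λ = -3 with multiplicity 5.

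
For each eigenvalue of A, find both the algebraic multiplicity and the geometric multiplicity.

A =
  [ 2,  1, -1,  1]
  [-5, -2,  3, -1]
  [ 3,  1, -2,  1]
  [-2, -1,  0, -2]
λ = -1: alg = 4, geom = 2

Step 1 — factor the characteristic polynomial to read off the algebraic multiplicities:
  χ_A(x) = (x + 1)^4

Step 2 — compute geometric multiplicities via the rank-nullity identity g(λ) = n − rank(A − λI):
  rank(A − (-1)·I) = 2, so dim ker(A − (-1)·I) = n − 2 = 2

Summary:
  λ = -1: algebraic multiplicity = 4, geometric multiplicity = 2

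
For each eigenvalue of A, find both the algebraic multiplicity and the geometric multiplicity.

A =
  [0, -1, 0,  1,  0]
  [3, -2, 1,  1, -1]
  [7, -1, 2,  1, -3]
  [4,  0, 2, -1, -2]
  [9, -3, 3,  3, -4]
λ = -1: alg = 5, geom = 3

Step 1 — factor the characteristic polynomial to read off the algebraic multiplicities:
  χ_A(x) = (x + 1)^5

Step 2 — compute geometric multiplicities via the rank-nullity identity g(λ) = n − rank(A − λI):
  rank(A − (-1)·I) = 2, so dim ker(A − (-1)·I) = n − 2 = 3

Summary:
  λ = -1: algebraic multiplicity = 5, geometric multiplicity = 3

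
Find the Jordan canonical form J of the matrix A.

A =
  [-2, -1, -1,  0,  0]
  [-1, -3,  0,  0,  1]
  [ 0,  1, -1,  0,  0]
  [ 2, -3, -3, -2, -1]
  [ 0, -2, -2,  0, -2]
J_3(-2) ⊕ J_2(-2)

The characteristic polynomial is
  det(x·I − A) = x^5 + 10*x^4 + 40*x^3 + 80*x^2 + 80*x + 32 = (x + 2)^5

Eigenvalues and multiplicities (the geometric multiplicity of λ is n − rank(A − λI), which equals the number of Jordan blocks for λ):
  λ = -2: algebraic multiplicity = 5, geometric multiplicity = 2

Determining the block sizes for each eigenvalue:
  λ = -2: with am = 5 and gm = 2, the partition is not yet determined (e.g. several partitions of 5 into 2 parts exist). Let N = A − (-2)·I. Computing rank(N^1) = 3, rank(N^2) = 1, rank(N^3) = 0; the number of blocks of size ≥ j is rank(N^{j−1}) − rank(N^j), giving [2, 2, 1]. So we have 1 block(s) of size 3, 1 block(s) of size 2 → block sizes [3, 2]

Assembling the blocks gives a Jordan form
J =
  [-2,  1,  0,  0,  0]
  [ 0, -2,  1,  0,  0]
  [ 0,  0, -2,  0,  0]
  [ 0,  0,  0, -2,  1]
  [ 0,  0,  0,  0, -2]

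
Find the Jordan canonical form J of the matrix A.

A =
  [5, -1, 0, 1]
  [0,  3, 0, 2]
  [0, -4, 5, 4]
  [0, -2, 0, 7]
J_2(5) ⊕ J_1(5) ⊕ J_1(5)

The characteristic polynomial is
  det(x·I − A) = x^4 - 20*x^3 + 150*x^2 - 500*x + 625 = (x - 5)^4

Eigenvalues and multiplicities (the geometric multiplicity of λ is n − rank(A − λI), which equals the number of Jordan blocks for λ):
  λ = 5: algebraic multiplicity = 4, geometric multiplicity = 3

Determining the block sizes for each eigenvalue:
  λ = 5: 3 blocks summing to 4 forces exactly one block of size 2 and the rest size 1 → block sizes [2, 1, 1]

Assembling the blocks gives a Jordan form
J =
  [5, 1, 0, 0]
  [0, 5, 0, 0]
  [0, 0, 5, 0]
  [0, 0, 0, 5]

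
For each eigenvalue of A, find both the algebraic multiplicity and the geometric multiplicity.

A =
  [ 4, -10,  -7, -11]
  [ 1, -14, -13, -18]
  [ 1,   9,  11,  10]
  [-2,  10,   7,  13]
λ = 2: alg = 2, geom = 1; λ = 5: alg = 2, geom = 1

Step 1 — factor the characteristic polynomial to read off the algebraic multiplicities:
  χ_A(x) = (x - 5)^2*(x - 2)^2

Step 2 — compute geometric multiplicities via the rank-nullity identity g(λ) = n − rank(A − λI):
  rank(A − (2)·I) = 3, so dim ker(A − (2)·I) = n − 3 = 1
  rank(A − (5)·I) = 3, so dim ker(A − (5)·I) = n − 3 = 1

Summary:
  λ = 2: algebraic multiplicity = 2, geometric multiplicity = 1
  λ = 5: algebraic multiplicity = 2, geometric multiplicity = 1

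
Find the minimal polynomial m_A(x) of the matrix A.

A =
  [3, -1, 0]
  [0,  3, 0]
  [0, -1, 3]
x^2 - 6*x + 9

The characteristic polynomial is χ_A(x) = (x - 3)^3, so the eigenvalues are known. The minimal polynomial is
  m_A(x) = Π_λ (x − λ)^{k_λ}
where k_λ is the size of the *largest* Jordan block for λ (equivalently, the smallest k with (A − λI)^k v = 0 for every generalised eigenvector v of λ).

  λ = 3: largest Jordan block has size 2, contributing (x − 3)^2

So m_A(x) = (x - 3)^2 = x^2 - 6*x + 9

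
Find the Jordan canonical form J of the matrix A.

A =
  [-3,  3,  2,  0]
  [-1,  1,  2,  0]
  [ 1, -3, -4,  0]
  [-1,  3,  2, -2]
J_2(-2) ⊕ J_1(-2) ⊕ J_1(-2)

The characteristic polynomial is
  det(x·I − A) = x^4 + 8*x^3 + 24*x^2 + 32*x + 16 = (x + 2)^4

Eigenvalues and multiplicities (the geometric multiplicity of λ is n − rank(A − λI), which equals the number of Jordan blocks for λ):
  λ = -2: algebraic multiplicity = 4, geometric multiplicity = 3

Determining the block sizes for each eigenvalue:
  λ = -2: 3 blocks summing to 4 forces exactly one block of size 2 and the rest size 1 → block sizes [2, 1, 1]

Assembling the blocks gives a Jordan form
J =
  [-2,  1,  0,  0]
  [ 0, -2,  0,  0]
  [ 0,  0, -2,  0]
  [ 0,  0,  0, -2]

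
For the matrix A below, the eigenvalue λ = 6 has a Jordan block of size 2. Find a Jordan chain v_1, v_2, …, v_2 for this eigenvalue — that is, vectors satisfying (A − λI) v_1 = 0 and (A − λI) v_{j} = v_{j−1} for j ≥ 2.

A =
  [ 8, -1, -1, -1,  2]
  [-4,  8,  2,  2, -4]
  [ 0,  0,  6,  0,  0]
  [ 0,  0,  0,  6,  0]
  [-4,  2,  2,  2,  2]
A Jordan chain for λ = 6 of length 2:
v_1 = (2, -4, 0, 0, -4)ᵀ
v_2 = (1, 0, 0, 0, 0)ᵀ

Let N = A − (6)·I. We want v_2 with N^2 v_2 = 0 but N^1 v_2 ≠ 0; then v_{j-1} := N · v_j for j = 2, …, 2.

Pick v_2 = (1, 0, 0, 0, 0)ᵀ.
Then v_1 = N · v_2 = (2, -4, 0, 0, -4)ᵀ.

Sanity check: (A − (6)·I) v_1 = (0, 0, 0, 0, 0)ᵀ = 0. ✓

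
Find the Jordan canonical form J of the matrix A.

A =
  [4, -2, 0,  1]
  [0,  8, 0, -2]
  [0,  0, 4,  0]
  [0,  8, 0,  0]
J_2(4) ⊕ J_1(4) ⊕ J_1(4)

The characteristic polynomial is
  det(x·I − A) = x^4 - 16*x^3 + 96*x^2 - 256*x + 256 = (x - 4)^4

Eigenvalues and multiplicities (the geometric multiplicity of λ is n − rank(A − λI), which equals the number of Jordan blocks for λ):
  λ = 4: algebraic multiplicity = 4, geometric multiplicity = 3

Determining the block sizes for each eigenvalue:
  λ = 4: 3 blocks summing to 4 forces exactly one block of size 2 and the rest size 1 → block sizes [2, 1, 1]

Assembling the blocks gives a Jordan form
J =
  [4, 1, 0, 0]
  [0, 4, 0, 0]
  [0, 0, 4, 0]
  [0, 0, 0, 4]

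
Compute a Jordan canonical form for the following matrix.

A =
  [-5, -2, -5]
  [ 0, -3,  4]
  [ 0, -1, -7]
J_3(-5)

The characteristic polynomial is
  det(x·I − A) = x^3 + 15*x^2 + 75*x + 125 = (x + 5)^3

Eigenvalues and multiplicities (the geometric multiplicity of λ is n − rank(A − λI), which equals the number of Jordan blocks for λ):
  λ = -5: algebraic multiplicity = 3, geometric multiplicity = 1

Determining the block sizes for each eigenvalue:
  λ = -5: one block (gm = 1), so the single block has size am = 3 → block sizes [3]

Assembling the blocks gives a Jordan form
J =
  [-5,  1,  0]
  [ 0, -5,  1]
  [ 0,  0, -5]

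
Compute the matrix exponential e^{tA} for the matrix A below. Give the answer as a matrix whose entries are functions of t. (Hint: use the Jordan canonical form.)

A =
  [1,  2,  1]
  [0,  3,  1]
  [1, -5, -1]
e^{tA} =
  [t^2*exp(t)/2 + exp(t), -t^2*exp(t)/2 + 2*t*exp(t), t*exp(t)]
  [t^2*exp(t)/2, -t^2*exp(t)/2 + 2*t*exp(t) + exp(t), t*exp(t)]
  [-t^2*exp(t) + t*exp(t), t^2*exp(t) - 5*t*exp(t), -2*t*exp(t) + exp(t)]

Strategy: write A = P · J · P⁻¹ where J is a Jordan canonical form, so e^{tA} = P · e^{tJ} · P⁻¹, and e^{tJ} can be computed block-by-block.

A has Jordan form
J =
  [1, 1, 0]
  [0, 1, 1]
  [0, 0, 1]
(up to reordering of blocks).

Per-block formulas:
  For a 3×3 Jordan block J_3(1): exp(t · J_3(1)) = e^(1t)·(I + t·N + (t^2/2)·N^2), where N is the 3×3 nilpotent shift.

After assembling e^{tJ} and conjugating by P, we get:

e^{tA} =
  [t^2*exp(t)/2 + exp(t), -t^2*exp(t)/2 + 2*t*exp(t), t*exp(t)]
  [t^2*exp(t)/2, -t^2*exp(t)/2 + 2*t*exp(t) + exp(t), t*exp(t)]
  [-t^2*exp(t) + t*exp(t), t^2*exp(t) - 5*t*exp(t), -2*t*exp(t) + exp(t)]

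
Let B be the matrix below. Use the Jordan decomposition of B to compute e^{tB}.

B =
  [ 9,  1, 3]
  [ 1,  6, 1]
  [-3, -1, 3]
e^{tB} =
  [t^2*exp(6*t)/2 + 3*t*exp(6*t) + exp(6*t), t*exp(6*t), t^2*exp(6*t)/2 + 3*t*exp(6*t)]
  [t*exp(6*t), exp(6*t), t*exp(6*t)]
  [-t^2*exp(6*t)/2 - 3*t*exp(6*t), -t*exp(6*t), -t^2*exp(6*t)/2 - 3*t*exp(6*t) + exp(6*t)]

Strategy: write B = P · J · P⁻¹ where J is a Jordan canonical form, so e^{tB} = P · e^{tJ} · P⁻¹, and e^{tJ} can be computed block-by-block.

B has Jordan form
J =
  [6, 1, 0]
  [0, 6, 1]
  [0, 0, 6]
(up to reordering of blocks).

Per-block formulas:
  For a 3×3 Jordan block J_3(6): exp(t · J_3(6)) = e^(6t)·(I + t·N + (t^2/2)·N^2), where N is the 3×3 nilpotent shift.

After assembling e^{tJ} and conjugating by P, we get:

e^{tB} =
  [t^2*exp(6*t)/2 + 3*t*exp(6*t) + exp(6*t), t*exp(6*t), t^2*exp(6*t)/2 + 3*t*exp(6*t)]
  [t*exp(6*t), exp(6*t), t*exp(6*t)]
  [-t^2*exp(6*t)/2 - 3*t*exp(6*t), -t*exp(6*t), -t^2*exp(6*t)/2 - 3*t*exp(6*t) + exp(6*t)]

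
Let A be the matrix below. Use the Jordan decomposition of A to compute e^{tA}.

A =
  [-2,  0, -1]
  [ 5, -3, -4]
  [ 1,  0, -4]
e^{tA} =
  [t*exp(-3*t) + exp(-3*t), 0, -t*exp(-3*t)]
  [t^2*exp(-3*t)/2 + 5*t*exp(-3*t), exp(-3*t), -t^2*exp(-3*t)/2 - 4*t*exp(-3*t)]
  [t*exp(-3*t), 0, -t*exp(-3*t) + exp(-3*t)]

Strategy: write A = P · J · P⁻¹ where J is a Jordan canonical form, so e^{tA} = P · e^{tJ} · P⁻¹, and e^{tJ} can be computed block-by-block.

A has Jordan form
J =
  [-3,  1,  0]
  [ 0, -3,  1]
  [ 0,  0, -3]
(up to reordering of blocks).

Per-block formulas:
  For a 3×3 Jordan block J_3(-3): exp(t · J_3(-3)) = e^(-3t)·(I + t·N + (t^2/2)·N^2), where N is the 3×3 nilpotent shift.

After assembling e^{tJ} and conjugating by P, we get:

e^{tA} =
  [t*exp(-3*t) + exp(-3*t), 0, -t*exp(-3*t)]
  [t^2*exp(-3*t)/2 + 5*t*exp(-3*t), exp(-3*t), -t^2*exp(-3*t)/2 - 4*t*exp(-3*t)]
  [t*exp(-3*t), 0, -t*exp(-3*t) + exp(-3*t)]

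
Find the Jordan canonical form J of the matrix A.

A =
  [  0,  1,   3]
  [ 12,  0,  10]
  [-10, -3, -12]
J_3(-4)

The characteristic polynomial is
  det(x·I − A) = x^3 + 12*x^2 + 48*x + 64 = (x + 4)^3

Eigenvalues and multiplicities (the geometric multiplicity of λ is n − rank(A − λI), which equals the number of Jordan blocks for λ):
  λ = -4: algebraic multiplicity = 3, geometric multiplicity = 1

Determining the block sizes for each eigenvalue:
  λ = -4: one block (gm = 1), so the single block has size am = 3 → block sizes [3]

Assembling the blocks gives a Jordan form
J =
  [-4,  1,  0]
  [ 0, -4,  1]
  [ 0,  0, -4]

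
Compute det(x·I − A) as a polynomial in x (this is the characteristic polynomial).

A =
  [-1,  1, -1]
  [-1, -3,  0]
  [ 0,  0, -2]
x^3 + 6*x^2 + 12*x + 8

Expanding det(x·I − A) (e.g. by cofactor expansion or by noting that A is similar to its Jordan form J, which has the same characteristic polynomial as A) gives
  χ_A(x) = x^3 + 6*x^2 + 12*x + 8
which factors as (x + 2)^3. The eigenvalues (with algebraic multiplicities) are λ = -2 with multiplicity 3.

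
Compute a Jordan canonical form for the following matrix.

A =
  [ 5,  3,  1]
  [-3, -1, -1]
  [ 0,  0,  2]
J_2(2) ⊕ J_1(2)

The characteristic polynomial is
  det(x·I − A) = x^3 - 6*x^2 + 12*x - 8 = (x - 2)^3

Eigenvalues and multiplicities (the geometric multiplicity of λ is n − rank(A − λI), which equals the number of Jordan blocks for λ):
  λ = 2: algebraic multiplicity = 3, geometric multiplicity = 2

Determining the block sizes for each eigenvalue:
  λ = 2: 2 blocks summing to 3 forces exactly one block of size 2 and the rest size 1 → block sizes [2, 1]

Assembling the blocks gives a Jordan form
J =
  [2, 1, 0]
  [0, 2, 0]
  [0, 0, 2]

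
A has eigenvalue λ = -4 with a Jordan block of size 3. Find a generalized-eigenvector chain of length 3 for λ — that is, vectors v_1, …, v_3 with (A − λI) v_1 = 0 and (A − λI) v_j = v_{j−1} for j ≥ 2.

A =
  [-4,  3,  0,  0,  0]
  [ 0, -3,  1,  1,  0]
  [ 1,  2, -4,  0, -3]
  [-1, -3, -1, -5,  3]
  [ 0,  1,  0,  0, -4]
A Jordan chain for λ = -4 of length 3:
v_1 = (3, 0, 2, -2, 1)ᵀ
v_2 = (3, 1, 2, -3, 1)ᵀ
v_3 = (0, 1, 0, 0, 0)ᵀ

Let N = A − (-4)·I. We want v_3 with N^3 v_3 = 0 but N^2 v_3 ≠ 0; then v_{j-1} := N · v_j for j = 3, …, 2.

Pick v_3 = (0, 1, 0, 0, 0)ᵀ.
Then v_2 = N · v_3 = (3, 1, 2, -3, 1)ᵀ.
Then v_1 = N · v_2 = (3, 0, 2, -2, 1)ᵀ.

Sanity check: (A − (-4)·I) v_1 = (0, 0, 0, 0, 0)ᵀ = 0. ✓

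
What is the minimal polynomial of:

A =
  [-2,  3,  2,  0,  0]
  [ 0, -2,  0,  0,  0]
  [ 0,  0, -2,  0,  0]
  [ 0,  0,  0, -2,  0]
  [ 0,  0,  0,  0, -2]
x^2 + 4*x + 4

The characteristic polynomial is χ_A(x) = (x + 2)^5, so the eigenvalues are known. The minimal polynomial is
  m_A(x) = Π_λ (x − λ)^{k_λ}
where k_λ is the size of the *largest* Jordan block for λ (equivalently, the smallest k with (A − λI)^k v = 0 for every generalised eigenvector v of λ).

  λ = -2: largest Jordan block has size 2, contributing (x + 2)^2

So m_A(x) = (x + 2)^2 = x^2 + 4*x + 4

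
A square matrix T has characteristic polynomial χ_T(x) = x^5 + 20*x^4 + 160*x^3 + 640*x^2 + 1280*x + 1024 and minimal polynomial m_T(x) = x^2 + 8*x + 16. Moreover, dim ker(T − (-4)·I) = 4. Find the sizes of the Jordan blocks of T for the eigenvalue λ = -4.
Block sizes for λ = -4: [2, 1, 1, 1]

Step 1 — from the characteristic polynomial, algebraic multiplicity of λ = -4 is 5. From dim ker(T − (-4)·I) = 4, there are exactly 4 Jordan blocks for λ = -4.
Step 2 — from the minimal polynomial, the factor (x + 4)^2 tells us the largest block for λ = -4 has size 2.
Step 3 — with total size 5, 4 blocks, and largest block 2, the block sizes (in nonincreasing order) are [2, 1, 1, 1].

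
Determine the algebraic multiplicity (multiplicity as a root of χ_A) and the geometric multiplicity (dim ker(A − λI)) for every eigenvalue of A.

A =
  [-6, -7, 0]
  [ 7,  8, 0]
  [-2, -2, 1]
λ = 1: alg = 3, geom = 2

Step 1 — factor the characteristic polynomial to read off the algebraic multiplicities:
  χ_A(x) = (x - 1)^3

Step 2 — compute geometric multiplicities via the rank-nullity identity g(λ) = n − rank(A − λI):
  rank(A − (1)·I) = 1, so dim ker(A − (1)·I) = n − 1 = 2

Summary:
  λ = 1: algebraic multiplicity = 3, geometric multiplicity = 2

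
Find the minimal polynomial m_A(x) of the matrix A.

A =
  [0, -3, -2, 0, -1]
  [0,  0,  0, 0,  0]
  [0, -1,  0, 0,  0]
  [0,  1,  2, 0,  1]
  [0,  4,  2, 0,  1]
x^3 - x^2

The characteristic polynomial is χ_A(x) = x^4*(x - 1), so the eigenvalues are known. The minimal polynomial is
  m_A(x) = Π_λ (x − λ)^{k_λ}
where k_λ is the size of the *largest* Jordan block for λ (equivalently, the smallest k with (A − λI)^k v = 0 for every generalised eigenvector v of λ).

  λ = 0: largest Jordan block has size 2, contributing (x − 0)^2
  λ = 1: largest Jordan block has size 1, contributing (x − 1)

So m_A(x) = x^2*(x - 1) = x^3 - x^2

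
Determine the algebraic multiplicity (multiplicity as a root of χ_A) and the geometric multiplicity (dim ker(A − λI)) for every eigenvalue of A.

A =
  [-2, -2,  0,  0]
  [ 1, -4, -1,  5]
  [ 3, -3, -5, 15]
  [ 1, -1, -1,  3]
λ = -2: alg = 4, geom = 2

Step 1 — factor the characteristic polynomial to read off the algebraic multiplicities:
  χ_A(x) = (x + 2)^4

Step 2 — compute geometric multiplicities via the rank-nullity identity g(λ) = n − rank(A − λI):
  rank(A − (-2)·I) = 2, so dim ker(A − (-2)·I) = n − 2 = 2

Summary:
  λ = -2: algebraic multiplicity = 4, geometric multiplicity = 2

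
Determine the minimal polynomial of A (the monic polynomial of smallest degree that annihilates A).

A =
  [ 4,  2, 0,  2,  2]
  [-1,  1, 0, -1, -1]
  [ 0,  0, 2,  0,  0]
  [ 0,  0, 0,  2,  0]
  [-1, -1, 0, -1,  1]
x^2 - 4*x + 4

The characteristic polynomial is χ_A(x) = (x - 2)^5, so the eigenvalues are known. The minimal polynomial is
  m_A(x) = Π_λ (x − λ)^{k_λ}
where k_λ is the size of the *largest* Jordan block for λ (equivalently, the smallest k with (A − λI)^k v = 0 for every generalised eigenvector v of λ).

  λ = 2: largest Jordan block has size 2, contributing (x − 2)^2

So m_A(x) = (x - 2)^2 = x^2 - 4*x + 4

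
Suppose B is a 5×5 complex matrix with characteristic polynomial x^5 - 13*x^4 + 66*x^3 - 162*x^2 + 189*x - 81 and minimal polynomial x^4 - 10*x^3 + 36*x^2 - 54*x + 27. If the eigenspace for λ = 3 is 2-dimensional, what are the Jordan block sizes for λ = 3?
Block sizes for λ = 3: [3, 1]

Step 1 — from the characteristic polynomial, algebraic multiplicity of λ = 3 is 4. From dim ker(B − (3)·I) = 2, there are exactly 2 Jordan blocks for λ = 3.
Step 2 — from the minimal polynomial, the factor (x − 3)^3 tells us the largest block for λ = 3 has size 3.
Step 3 — with total size 4, 2 blocks, and largest block 3, the block sizes (in nonincreasing order) are [3, 1].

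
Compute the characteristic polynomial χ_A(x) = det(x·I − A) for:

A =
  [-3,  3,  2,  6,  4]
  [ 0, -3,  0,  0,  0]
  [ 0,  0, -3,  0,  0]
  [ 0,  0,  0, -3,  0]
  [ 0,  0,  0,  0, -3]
x^5 + 15*x^4 + 90*x^3 + 270*x^2 + 405*x + 243

Expanding det(x·I − A) (e.g. by cofactor expansion or by noting that A is similar to its Jordan form J, which has the same characteristic polynomial as A) gives
  χ_A(x) = x^5 + 15*x^4 + 90*x^3 + 270*x^2 + 405*x + 243
which factors as (x + 3)^5. The eigenvalues (with algebraic multiplicities) are λ = -3 with multiplicity 5.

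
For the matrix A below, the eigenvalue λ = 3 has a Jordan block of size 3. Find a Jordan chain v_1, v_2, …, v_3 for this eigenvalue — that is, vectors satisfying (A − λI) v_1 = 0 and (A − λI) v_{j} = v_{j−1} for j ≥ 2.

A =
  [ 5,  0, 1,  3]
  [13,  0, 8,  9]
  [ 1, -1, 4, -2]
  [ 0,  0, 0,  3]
A Jordan chain for λ = 3 of length 3:
v_1 = (5, -5, -10, 0)ᵀ
v_2 = (2, 13, 1, 0)ᵀ
v_3 = (1, 0, 0, 0)ᵀ

Let N = A − (3)·I. We want v_3 with N^3 v_3 = 0 but N^2 v_3 ≠ 0; then v_{j-1} := N · v_j for j = 3, …, 2.

Pick v_3 = (1, 0, 0, 0)ᵀ.
Then v_2 = N · v_3 = (2, 13, 1, 0)ᵀ.
Then v_1 = N · v_2 = (5, -5, -10, 0)ᵀ.

Sanity check: (A − (3)·I) v_1 = (0, 0, 0, 0)ᵀ = 0. ✓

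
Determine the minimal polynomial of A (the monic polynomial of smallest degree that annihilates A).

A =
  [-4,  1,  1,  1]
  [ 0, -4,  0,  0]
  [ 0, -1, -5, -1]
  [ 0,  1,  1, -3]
x^2 + 8*x + 16

The characteristic polynomial is χ_A(x) = (x + 4)^4, so the eigenvalues are known. The minimal polynomial is
  m_A(x) = Π_λ (x − λ)^{k_λ}
where k_λ is the size of the *largest* Jordan block for λ (equivalently, the smallest k with (A − λI)^k v = 0 for every generalised eigenvector v of λ).

  λ = -4: largest Jordan block has size 2, contributing (x + 4)^2

So m_A(x) = (x + 4)^2 = x^2 + 8*x + 16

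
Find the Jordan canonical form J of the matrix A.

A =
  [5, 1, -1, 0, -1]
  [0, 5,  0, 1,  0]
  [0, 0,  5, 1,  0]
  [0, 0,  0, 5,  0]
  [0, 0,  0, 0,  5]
J_2(5) ⊕ J_2(5) ⊕ J_1(5)

The characteristic polynomial is
  det(x·I − A) = x^5 - 25*x^4 + 250*x^3 - 1250*x^2 + 3125*x - 3125 = (x - 5)^5

Eigenvalues and multiplicities (the geometric multiplicity of λ is n − rank(A − λI), which equals the number of Jordan blocks for λ):
  λ = 5: algebraic multiplicity = 5, geometric multiplicity = 3

Determining the block sizes for each eigenvalue:
  λ = 5: with am = 5 and gm = 3, the partition is not yet determined (e.g. several partitions of 5 into 3 parts exist). Let N = A − (5)·I. Computing rank(N^1) = 2, rank(N^2) = 0; the number of blocks of size ≥ j is rank(N^{j−1}) − rank(N^j), giving [3, 2]. So we have 2 block(s) of size 2, 1 block(s) of size 1 → block sizes [2, 2, 1]

Assembling the blocks gives a Jordan form
J =
  [5, 1, 0, 0, 0]
  [0, 5, 0, 0, 0]
  [0, 0, 5, 1, 0]
  [0, 0, 0, 5, 0]
  [0, 0, 0, 0, 5]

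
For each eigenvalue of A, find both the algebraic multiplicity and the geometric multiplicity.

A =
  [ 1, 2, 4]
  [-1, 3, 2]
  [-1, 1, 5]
λ = 3: alg = 3, geom = 1

Step 1 — factor the characteristic polynomial to read off the algebraic multiplicities:
  χ_A(x) = (x - 3)^3

Step 2 — compute geometric multiplicities via the rank-nullity identity g(λ) = n − rank(A − λI):
  rank(A − (3)·I) = 2, so dim ker(A − (3)·I) = n − 2 = 1

Summary:
  λ = 3: algebraic multiplicity = 3, geometric multiplicity = 1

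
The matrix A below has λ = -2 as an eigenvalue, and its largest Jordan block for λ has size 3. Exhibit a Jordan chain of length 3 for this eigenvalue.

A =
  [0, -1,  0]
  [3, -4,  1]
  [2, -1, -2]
A Jordan chain for λ = -2 of length 3:
v_1 = (1, 2, 1)ᵀ
v_2 = (2, 3, 2)ᵀ
v_3 = (1, 0, 0)ᵀ

Let N = A − (-2)·I. We want v_3 with N^3 v_3 = 0 but N^2 v_3 ≠ 0; then v_{j-1} := N · v_j for j = 3, …, 2.

Pick v_3 = (1, 0, 0)ᵀ.
Then v_2 = N · v_3 = (2, 3, 2)ᵀ.
Then v_1 = N · v_2 = (1, 2, 1)ᵀ.

Sanity check: (A − (-2)·I) v_1 = (0, 0, 0)ᵀ = 0. ✓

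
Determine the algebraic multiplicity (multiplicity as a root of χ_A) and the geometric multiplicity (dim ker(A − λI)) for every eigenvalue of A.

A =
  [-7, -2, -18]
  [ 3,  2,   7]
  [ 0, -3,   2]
λ = -1: alg = 3, geom = 1

Step 1 — factor the characteristic polynomial to read off the algebraic multiplicities:
  χ_A(x) = (x + 1)^3

Step 2 — compute geometric multiplicities via the rank-nullity identity g(λ) = n − rank(A − λI):
  rank(A − (-1)·I) = 2, so dim ker(A − (-1)·I) = n − 2 = 1

Summary:
  λ = -1: algebraic multiplicity = 3, geometric multiplicity = 1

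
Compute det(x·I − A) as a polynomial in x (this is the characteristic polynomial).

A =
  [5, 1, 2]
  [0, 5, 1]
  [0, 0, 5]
x^3 - 15*x^2 + 75*x - 125

Expanding det(x·I − A) (e.g. by cofactor expansion or by noting that A is similar to its Jordan form J, which has the same characteristic polynomial as A) gives
  χ_A(x) = x^3 - 15*x^2 + 75*x - 125
which factors as (x - 5)^3. The eigenvalues (with algebraic multiplicities) are λ = 5 with multiplicity 3.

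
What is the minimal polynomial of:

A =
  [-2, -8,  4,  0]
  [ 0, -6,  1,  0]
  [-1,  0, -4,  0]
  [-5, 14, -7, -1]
x^4 + 13*x^3 + 60*x^2 + 112*x + 64

The characteristic polynomial is χ_A(x) = (x + 1)*(x + 4)^3, so the eigenvalues are known. The minimal polynomial is
  m_A(x) = Π_λ (x − λ)^{k_λ}
where k_λ is the size of the *largest* Jordan block for λ (equivalently, the smallest k with (A − λI)^k v = 0 for every generalised eigenvector v of λ).

  λ = -4: largest Jordan block has size 3, contributing (x + 4)^3
  λ = -1: largest Jordan block has size 1, contributing (x + 1)

So m_A(x) = (x + 1)*(x + 4)^3 = x^4 + 13*x^3 + 60*x^2 + 112*x + 64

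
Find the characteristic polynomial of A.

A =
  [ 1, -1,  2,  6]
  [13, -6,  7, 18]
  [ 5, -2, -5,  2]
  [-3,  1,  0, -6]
x^4 + 16*x^3 + 96*x^2 + 256*x + 256

Expanding det(x·I − A) (e.g. by cofactor expansion or by noting that A is similar to its Jordan form J, which has the same characteristic polynomial as A) gives
  χ_A(x) = x^4 + 16*x^3 + 96*x^2 + 256*x + 256
which factors as (x + 4)^4. The eigenvalues (with algebraic multiplicities) are λ = -4 with multiplicity 4.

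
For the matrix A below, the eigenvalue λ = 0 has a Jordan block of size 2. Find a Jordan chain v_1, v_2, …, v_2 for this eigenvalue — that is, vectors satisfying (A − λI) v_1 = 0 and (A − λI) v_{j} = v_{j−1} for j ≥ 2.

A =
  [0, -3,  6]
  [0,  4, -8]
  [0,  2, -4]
A Jordan chain for λ = 0 of length 2:
v_1 = (-3, 4, 2)ᵀ
v_2 = (0, 1, 0)ᵀ

Let N = A − (0)·I. We want v_2 with N^2 v_2 = 0 but N^1 v_2 ≠ 0; then v_{j-1} := N · v_j for j = 2, …, 2.

Pick v_2 = (0, 1, 0)ᵀ.
Then v_1 = N · v_2 = (-3, 4, 2)ᵀ.

Sanity check: (A − (0)·I) v_1 = (0, 0, 0)ᵀ = 0. ✓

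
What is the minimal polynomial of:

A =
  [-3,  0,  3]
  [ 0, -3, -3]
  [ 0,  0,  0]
x^2 + 3*x

The characteristic polynomial is χ_A(x) = x*(x + 3)^2, so the eigenvalues are known. The minimal polynomial is
  m_A(x) = Π_λ (x − λ)^{k_λ}
where k_λ is the size of the *largest* Jordan block for λ (equivalently, the smallest k with (A − λI)^k v = 0 for every generalised eigenvector v of λ).

  λ = -3: largest Jordan block has size 1, contributing (x + 3)
  λ = 0: largest Jordan block has size 1, contributing (x − 0)

So m_A(x) = x*(x + 3) = x^2 + 3*x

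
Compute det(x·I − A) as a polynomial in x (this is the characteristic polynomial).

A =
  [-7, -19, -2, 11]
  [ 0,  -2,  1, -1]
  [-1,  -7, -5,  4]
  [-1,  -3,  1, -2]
x^4 + 16*x^3 + 96*x^2 + 256*x + 256

Expanding det(x·I − A) (e.g. by cofactor expansion or by noting that A is similar to its Jordan form J, which has the same characteristic polynomial as A) gives
  χ_A(x) = x^4 + 16*x^3 + 96*x^2 + 256*x + 256
which factors as (x + 4)^4. The eigenvalues (with algebraic multiplicities) are λ = -4 with multiplicity 4.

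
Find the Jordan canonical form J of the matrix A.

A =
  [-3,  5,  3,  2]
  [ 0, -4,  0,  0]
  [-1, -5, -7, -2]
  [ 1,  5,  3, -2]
J_2(-4) ⊕ J_1(-4) ⊕ J_1(-4)

The characteristic polynomial is
  det(x·I − A) = x^4 + 16*x^3 + 96*x^2 + 256*x + 256 = (x + 4)^4

Eigenvalues and multiplicities (the geometric multiplicity of λ is n − rank(A − λI), which equals the number of Jordan blocks for λ):
  λ = -4: algebraic multiplicity = 4, geometric multiplicity = 3

Determining the block sizes for each eigenvalue:
  λ = -4: 3 blocks summing to 4 forces exactly one block of size 2 and the rest size 1 → block sizes [2, 1, 1]

Assembling the blocks gives a Jordan form
J =
  [-4,  1,  0,  0]
  [ 0, -4,  0,  0]
  [ 0,  0, -4,  0]
  [ 0,  0,  0, -4]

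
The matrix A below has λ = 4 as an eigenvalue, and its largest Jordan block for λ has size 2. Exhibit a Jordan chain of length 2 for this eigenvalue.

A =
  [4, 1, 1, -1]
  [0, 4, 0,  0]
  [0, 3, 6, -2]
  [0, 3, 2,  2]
A Jordan chain for λ = 4 of length 2:
v_1 = (1, 0, 3, 3)ᵀ
v_2 = (0, 1, 0, 0)ᵀ

Let N = A − (4)·I. We want v_2 with N^2 v_2 = 0 but N^1 v_2 ≠ 0; then v_{j-1} := N · v_j for j = 2, …, 2.

Pick v_2 = (0, 1, 0, 0)ᵀ.
Then v_1 = N · v_2 = (1, 0, 3, 3)ᵀ.

Sanity check: (A − (4)·I) v_1 = (0, 0, 0, 0)ᵀ = 0. ✓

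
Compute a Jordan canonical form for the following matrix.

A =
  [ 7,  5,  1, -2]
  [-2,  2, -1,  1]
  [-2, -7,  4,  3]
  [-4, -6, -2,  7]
J_2(5) ⊕ J_2(5)

The characteristic polynomial is
  det(x·I − A) = x^4 - 20*x^3 + 150*x^2 - 500*x + 625 = (x - 5)^4

Eigenvalues and multiplicities (the geometric multiplicity of λ is n − rank(A − λI), which equals the number of Jordan blocks for λ):
  λ = 5: algebraic multiplicity = 4, geometric multiplicity = 2

Determining the block sizes for each eigenvalue:
  λ = 5: with am = 4 and gm = 2, the partition is not yet determined (e.g. several partitions of 4 into 2 parts exist). Let N = A − (5)·I. Computing rank(N^1) = 2, rank(N^2) = 0; the number of blocks of size ≥ j is rank(N^{j−1}) − rank(N^j), giving [2, 2]. So we have 2 block(s) of size 2 → block sizes [2, 2]

Assembling the blocks gives a Jordan form
J =
  [5, 1, 0, 0]
  [0, 5, 0, 0]
  [0, 0, 5, 1]
  [0, 0, 0, 5]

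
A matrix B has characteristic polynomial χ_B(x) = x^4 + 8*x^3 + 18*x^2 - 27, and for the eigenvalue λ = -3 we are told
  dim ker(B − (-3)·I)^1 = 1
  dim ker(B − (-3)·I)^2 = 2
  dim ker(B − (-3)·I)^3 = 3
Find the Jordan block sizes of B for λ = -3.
Block sizes for λ = -3: [3]

From the dimensions of kernels of powers, the number of Jordan blocks of size at least j is d_j − d_{j−1} where d_j = dim ker(N^j) (with d_0 = 0). Computing the differences gives [1, 1, 1].
The number of blocks of size exactly k is (#blocks of size ≥ k) − (#blocks of size ≥ k + 1), so the partition is: 1 block(s) of size 3.
In nonincreasing order the block sizes are [3].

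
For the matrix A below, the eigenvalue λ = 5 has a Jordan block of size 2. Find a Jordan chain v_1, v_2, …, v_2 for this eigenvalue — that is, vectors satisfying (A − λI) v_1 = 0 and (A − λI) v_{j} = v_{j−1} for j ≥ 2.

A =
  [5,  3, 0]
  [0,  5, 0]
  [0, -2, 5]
A Jordan chain for λ = 5 of length 2:
v_1 = (3, 0, -2)ᵀ
v_2 = (0, 1, 0)ᵀ

Let N = A − (5)·I. We want v_2 with N^2 v_2 = 0 but N^1 v_2 ≠ 0; then v_{j-1} := N · v_j for j = 2, …, 2.

Pick v_2 = (0, 1, 0)ᵀ.
Then v_1 = N · v_2 = (3, 0, -2)ᵀ.

Sanity check: (A − (5)·I) v_1 = (0, 0, 0)ᵀ = 0. ✓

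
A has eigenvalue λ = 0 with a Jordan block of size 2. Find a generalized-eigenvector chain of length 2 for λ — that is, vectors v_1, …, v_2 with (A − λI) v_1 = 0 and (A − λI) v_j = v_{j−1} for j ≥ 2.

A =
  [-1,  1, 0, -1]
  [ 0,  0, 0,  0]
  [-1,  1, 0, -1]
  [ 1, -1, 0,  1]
A Jordan chain for λ = 0 of length 2:
v_1 = (-1, 0, -1, 1)ᵀ
v_2 = (1, 0, 0, 0)ᵀ

Let N = A − (0)·I. We want v_2 with N^2 v_2 = 0 but N^1 v_2 ≠ 0; then v_{j-1} := N · v_j for j = 2, …, 2.

Pick v_2 = (1, 0, 0, 0)ᵀ.
Then v_1 = N · v_2 = (-1, 0, -1, 1)ᵀ.

Sanity check: (A − (0)·I) v_1 = (0, 0, 0, 0)ᵀ = 0. ✓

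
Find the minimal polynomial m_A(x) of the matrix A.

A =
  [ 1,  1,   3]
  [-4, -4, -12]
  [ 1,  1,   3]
x^2

The characteristic polynomial is χ_A(x) = x^3, so the eigenvalues are known. The minimal polynomial is
  m_A(x) = Π_λ (x − λ)^{k_λ}
where k_λ is the size of the *largest* Jordan block for λ (equivalently, the smallest k with (A − λI)^k v = 0 for every generalised eigenvector v of λ).

  λ = 0: largest Jordan block has size 2, contributing (x − 0)^2

So m_A(x) = x^2 = x^2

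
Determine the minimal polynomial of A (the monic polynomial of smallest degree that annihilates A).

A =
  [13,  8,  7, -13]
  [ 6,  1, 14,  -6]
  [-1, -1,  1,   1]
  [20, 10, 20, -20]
x^3 + 5*x^2

The characteristic polynomial is χ_A(x) = x^3*(x + 5), so the eigenvalues are known. The minimal polynomial is
  m_A(x) = Π_λ (x − λ)^{k_λ}
where k_λ is the size of the *largest* Jordan block for λ (equivalently, the smallest k with (A − λI)^k v = 0 for every generalised eigenvector v of λ).

  λ = -5: largest Jordan block has size 1, contributing (x + 5)
  λ = 0: largest Jordan block has size 2, contributing (x − 0)^2

So m_A(x) = x^2*(x + 5) = x^3 + 5*x^2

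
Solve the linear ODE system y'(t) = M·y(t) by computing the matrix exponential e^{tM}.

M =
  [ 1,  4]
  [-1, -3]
e^{tM} =
  [2*t*exp(-t) + exp(-t), 4*t*exp(-t)]
  [-t*exp(-t), -2*t*exp(-t) + exp(-t)]

Strategy: write M = P · J · P⁻¹ where J is a Jordan canonical form, so e^{tM} = P · e^{tJ} · P⁻¹, and e^{tJ} can be computed block-by-block.

M has Jordan form
J =
  [-1,  1]
  [ 0, -1]
(up to reordering of blocks).

Per-block formulas:
  For a 2×2 Jordan block J_2(-1): exp(t · J_2(-1)) = e^(-1t)·(I + t·N), where N is the 2×2 nilpotent shift.

After assembling e^{tJ} and conjugating by P, we get:

e^{tM} =
  [2*t*exp(-t) + exp(-t), 4*t*exp(-t)]
  [-t*exp(-t), -2*t*exp(-t) + exp(-t)]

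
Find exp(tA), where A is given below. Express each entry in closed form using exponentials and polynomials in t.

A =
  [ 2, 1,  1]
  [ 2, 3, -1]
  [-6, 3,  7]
e^{tA} =
  [-2*t*exp(4*t) + exp(4*t), t*exp(4*t), t*exp(4*t)]
  [2*t*exp(4*t), -t*exp(4*t) + exp(4*t), -t*exp(4*t)]
  [-6*t*exp(4*t), 3*t*exp(4*t), 3*t*exp(4*t) + exp(4*t)]

Strategy: write A = P · J · P⁻¹ where J is a Jordan canonical form, so e^{tA} = P · e^{tJ} · P⁻¹, and e^{tJ} can be computed block-by-block.

A has Jordan form
J =
  [4, 1, 0]
  [0, 4, 0]
  [0, 0, 4]
(up to reordering of blocks).

Per-block formulas:
  For a 2×2 Jordan block J_2(4): exp(t · J_2(4)) = e^(4t)·(I + t·N), where N is the 2×2 nilpotent shift.
  For a 1×1 block at λ = 4: exp(t · [4]) = [e^(4t)].

After assembling e^{tJ} and conjugating by P, we get:

e^{tA} =
  [-2*t*exp(4*t) + exp(4*t), t*exp(4*t), t*exp(4*t)]
  [2*t*exp(4*t), -t*exp(4*t) + exp(4*t), -t*exp(4*t)]
  [-6*t*exp(4*t), 3*t*exp(4*t), 3*t*exp(4*t) + exp(4*t)]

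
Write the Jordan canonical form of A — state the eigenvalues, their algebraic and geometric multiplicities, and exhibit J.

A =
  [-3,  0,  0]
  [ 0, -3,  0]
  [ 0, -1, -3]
J_2(-3) ⊕ J_1(-3)

The characteristic polynomial is
  det(x·I − A) = x^3 + 9*x^2 + 27*x + 27 = (x + 3)^3

Eigenvalues and multiplicities (the geometric multiplicity of λ is n − rank(A − λI), which equals the number of Jordan blocks for λ):
  λ = -3: algebraic multiplicity = 3, geometric multiplicity = 2

Determining the block sizes for each eigenvalue:
  λ = -3: 2 blocks summing to 3 forces exactly one block of size 2 and the rest size 1 → block sizes [2, 1]

Assembling the blocks gives a Jordan form
J =
  [-3,  1,  0]
  [ 0, -3,  0]
  [ 0,  0, -3]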